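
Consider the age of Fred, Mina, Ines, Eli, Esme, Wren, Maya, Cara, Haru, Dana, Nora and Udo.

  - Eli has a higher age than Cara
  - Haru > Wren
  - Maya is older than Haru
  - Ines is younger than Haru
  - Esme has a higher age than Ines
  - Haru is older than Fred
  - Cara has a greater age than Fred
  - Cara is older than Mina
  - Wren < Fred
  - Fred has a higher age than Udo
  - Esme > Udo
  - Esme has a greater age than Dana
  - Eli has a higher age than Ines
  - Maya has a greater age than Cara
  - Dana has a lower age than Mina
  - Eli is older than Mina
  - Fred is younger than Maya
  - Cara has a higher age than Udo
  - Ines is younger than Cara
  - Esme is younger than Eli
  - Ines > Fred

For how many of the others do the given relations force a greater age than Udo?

Directly above Udo: Fred, Esme, Cara.
One step further: Ines, Haru, Eli, Maya (7 so far).
No other element is forced above Udo by the given relations, so the count is 7.

7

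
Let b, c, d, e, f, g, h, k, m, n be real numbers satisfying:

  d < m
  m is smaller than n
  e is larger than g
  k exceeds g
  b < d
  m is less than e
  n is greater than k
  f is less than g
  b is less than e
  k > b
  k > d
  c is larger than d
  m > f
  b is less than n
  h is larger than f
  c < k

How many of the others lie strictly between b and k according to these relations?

2

Chaining upward from b reaches: d, m, c, e, n.
Chaining downward from k reaches: f, g, d, c.
Strictly between b and k are those in both lists: d, c — 2 elements.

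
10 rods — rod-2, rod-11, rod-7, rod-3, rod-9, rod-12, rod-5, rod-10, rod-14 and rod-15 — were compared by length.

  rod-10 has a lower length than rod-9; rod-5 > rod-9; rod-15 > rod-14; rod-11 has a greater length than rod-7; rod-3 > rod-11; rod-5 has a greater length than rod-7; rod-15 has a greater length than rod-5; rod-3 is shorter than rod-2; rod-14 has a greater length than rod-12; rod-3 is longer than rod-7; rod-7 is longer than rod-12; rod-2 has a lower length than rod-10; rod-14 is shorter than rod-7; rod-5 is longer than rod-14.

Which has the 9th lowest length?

The consecutive relations fix a unique order: rod-12 < rod-14 < rod-7 < rod-11 < rod-3 < rod-2 < rod-10 < rod-9 < rod-5 < rod-15.
Counting 9 from the smallest end gives rod-5.

rod-5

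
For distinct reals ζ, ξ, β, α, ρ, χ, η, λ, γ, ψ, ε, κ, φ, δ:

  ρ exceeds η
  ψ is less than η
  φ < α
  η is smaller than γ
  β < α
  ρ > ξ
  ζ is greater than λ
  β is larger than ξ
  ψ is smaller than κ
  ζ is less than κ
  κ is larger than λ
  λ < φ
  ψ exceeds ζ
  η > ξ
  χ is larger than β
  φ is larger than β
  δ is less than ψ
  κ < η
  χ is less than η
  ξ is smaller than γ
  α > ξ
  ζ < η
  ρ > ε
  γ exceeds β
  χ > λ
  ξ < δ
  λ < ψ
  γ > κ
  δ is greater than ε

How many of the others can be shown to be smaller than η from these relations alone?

9

Directly below η: ξ, χ, ζ, ψ, κ.
One step further: β, λ, δ (8 so far).
One step further: ε (9 so far).
Nothing else is reachable below η; 9 in all.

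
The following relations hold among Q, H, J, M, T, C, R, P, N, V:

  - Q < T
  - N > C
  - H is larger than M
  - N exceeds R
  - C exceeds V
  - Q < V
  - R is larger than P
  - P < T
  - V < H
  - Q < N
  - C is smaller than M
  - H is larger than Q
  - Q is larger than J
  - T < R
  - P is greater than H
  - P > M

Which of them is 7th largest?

The consecutive relations fix a unique order: J < Q < V < C < M < H < P < T < R < N.
The 7th largest is C.

C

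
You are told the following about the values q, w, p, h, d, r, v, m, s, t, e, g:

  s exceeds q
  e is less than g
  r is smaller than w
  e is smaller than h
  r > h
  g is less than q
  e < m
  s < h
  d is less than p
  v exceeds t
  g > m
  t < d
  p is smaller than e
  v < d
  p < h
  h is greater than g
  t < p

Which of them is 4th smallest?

p

Chaining the given pairs: t < v < d < p < e < m < g < q < s < h < r < w.
Counting 4 from the smallest end gives p.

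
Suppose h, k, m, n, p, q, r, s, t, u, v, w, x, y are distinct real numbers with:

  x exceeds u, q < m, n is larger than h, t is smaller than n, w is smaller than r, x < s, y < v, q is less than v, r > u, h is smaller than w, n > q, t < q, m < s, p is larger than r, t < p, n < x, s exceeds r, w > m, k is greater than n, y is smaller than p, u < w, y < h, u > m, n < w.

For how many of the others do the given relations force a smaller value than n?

4

The elements the relations force below n are t, y, h, q — no chain reaches any other.
That is 4.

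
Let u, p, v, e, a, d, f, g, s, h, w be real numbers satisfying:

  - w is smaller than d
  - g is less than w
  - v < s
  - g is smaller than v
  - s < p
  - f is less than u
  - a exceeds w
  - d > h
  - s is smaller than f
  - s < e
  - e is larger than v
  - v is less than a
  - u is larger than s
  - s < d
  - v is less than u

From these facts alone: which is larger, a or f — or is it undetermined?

Following every chain through f: above f we get u; below f we get g, v, s.
a is not reached, and no chain runs the other way from a to f.
So the given relations leave the order of f and a undetermined.

undetermined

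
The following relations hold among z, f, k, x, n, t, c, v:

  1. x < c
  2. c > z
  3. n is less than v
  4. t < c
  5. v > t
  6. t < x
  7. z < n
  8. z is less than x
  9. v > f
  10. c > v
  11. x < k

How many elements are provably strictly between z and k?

Chaining upward from z reaches: n, x, v, c.
Chaining downward from k reaches: t, x.
Strictly between z and k are those in both lists: x — 1 element.

1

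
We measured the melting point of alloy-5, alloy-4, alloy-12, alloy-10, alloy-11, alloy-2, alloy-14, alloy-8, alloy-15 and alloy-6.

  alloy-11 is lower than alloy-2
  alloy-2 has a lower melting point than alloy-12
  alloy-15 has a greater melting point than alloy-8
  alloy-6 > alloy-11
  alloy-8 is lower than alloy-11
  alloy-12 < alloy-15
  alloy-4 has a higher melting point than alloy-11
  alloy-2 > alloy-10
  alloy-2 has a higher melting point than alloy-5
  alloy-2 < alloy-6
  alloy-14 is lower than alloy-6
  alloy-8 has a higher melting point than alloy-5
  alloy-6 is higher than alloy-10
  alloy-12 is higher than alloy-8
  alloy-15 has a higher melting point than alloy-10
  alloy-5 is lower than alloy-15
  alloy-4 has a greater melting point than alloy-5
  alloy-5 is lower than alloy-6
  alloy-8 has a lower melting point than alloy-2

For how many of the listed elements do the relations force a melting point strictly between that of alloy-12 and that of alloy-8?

The relations place alloy-8 below alloy-12. An element lies strictly between them when it is forced above alloy-8 and also forced below alloy-12.
Above alloy-8: {alloy-11, alloy-2, alloy-4, alloy-6, alloy-15}. Below alloy-12: {alloy-10, alloy-5, alloy-11, alloy-2}.
Intersection: {alloy-11, alloy-2} — 2.

2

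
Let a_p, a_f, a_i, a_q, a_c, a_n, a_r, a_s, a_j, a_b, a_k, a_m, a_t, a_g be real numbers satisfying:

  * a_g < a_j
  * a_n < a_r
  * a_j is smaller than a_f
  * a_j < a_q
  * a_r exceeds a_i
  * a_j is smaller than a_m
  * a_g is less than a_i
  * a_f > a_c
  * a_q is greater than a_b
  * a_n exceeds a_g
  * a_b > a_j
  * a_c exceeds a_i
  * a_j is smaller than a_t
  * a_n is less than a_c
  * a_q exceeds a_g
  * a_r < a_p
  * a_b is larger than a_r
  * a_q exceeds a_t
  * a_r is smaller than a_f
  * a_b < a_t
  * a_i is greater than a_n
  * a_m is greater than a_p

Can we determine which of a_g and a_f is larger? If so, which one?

a_f

Link the given pairs in sequence: a_g < a_n; a_n < a_i; a_i < a_r; a_r < a_f.
Together: a_g < a_n < a_i < a_r < a_f.
So a_f is larger.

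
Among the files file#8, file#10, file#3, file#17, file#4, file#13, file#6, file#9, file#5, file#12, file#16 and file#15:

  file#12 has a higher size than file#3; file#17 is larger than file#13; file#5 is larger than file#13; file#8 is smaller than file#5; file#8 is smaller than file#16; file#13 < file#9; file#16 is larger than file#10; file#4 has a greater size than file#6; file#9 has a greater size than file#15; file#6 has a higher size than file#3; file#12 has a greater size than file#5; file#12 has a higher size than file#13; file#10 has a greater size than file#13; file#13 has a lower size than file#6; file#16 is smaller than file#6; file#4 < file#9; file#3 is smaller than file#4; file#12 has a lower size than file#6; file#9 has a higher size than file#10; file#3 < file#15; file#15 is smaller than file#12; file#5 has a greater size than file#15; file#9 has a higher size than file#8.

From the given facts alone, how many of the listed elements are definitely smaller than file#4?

The elements the relations force below file#4 are file#8, file#3, file#13, file#15, file#10, file#16, file#5, file#12, file#6 — no chain reaches any other.
That is 9.

9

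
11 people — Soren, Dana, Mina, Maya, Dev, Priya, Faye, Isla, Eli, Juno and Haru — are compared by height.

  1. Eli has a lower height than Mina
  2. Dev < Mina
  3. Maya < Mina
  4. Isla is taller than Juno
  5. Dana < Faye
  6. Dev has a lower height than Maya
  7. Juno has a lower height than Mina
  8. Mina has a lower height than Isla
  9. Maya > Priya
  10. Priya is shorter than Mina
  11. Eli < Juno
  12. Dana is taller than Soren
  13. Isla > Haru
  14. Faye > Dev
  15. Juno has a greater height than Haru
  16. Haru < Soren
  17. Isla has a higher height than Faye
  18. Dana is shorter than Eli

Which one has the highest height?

Isla

Haru is not greatest since Haru < Isla; Priya is not greatest since Priya < Maya; Soren is not greatest since Soren < Dana; Dev is not greatest since Dev < Mina; Dana is not greatest since Dana < Faye; Maya is not greatest since Maya < Mina; Faye is not greatest since Faye < Isla; Eli is not greatest since Eli < Mina; Juno is not greatest since Juno < Isla; Mina is not greatest since Mina < Isla.
Only Isla has nothing above it, so Isla is the highest height.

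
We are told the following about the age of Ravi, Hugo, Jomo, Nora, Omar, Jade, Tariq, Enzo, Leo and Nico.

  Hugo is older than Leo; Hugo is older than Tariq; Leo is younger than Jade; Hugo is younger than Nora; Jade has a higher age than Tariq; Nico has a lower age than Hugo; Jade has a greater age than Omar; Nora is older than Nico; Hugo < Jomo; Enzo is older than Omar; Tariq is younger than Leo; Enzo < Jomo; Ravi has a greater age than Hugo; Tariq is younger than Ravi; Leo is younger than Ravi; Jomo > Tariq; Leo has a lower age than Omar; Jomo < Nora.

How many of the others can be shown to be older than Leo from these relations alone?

7

Directly above Leo: Hugo, Omar, Ravi, Jade.
One step further: Enzo, Jomo, Nora (7 so far).
No other element is forced above Leo by the given relations, so the count is 7.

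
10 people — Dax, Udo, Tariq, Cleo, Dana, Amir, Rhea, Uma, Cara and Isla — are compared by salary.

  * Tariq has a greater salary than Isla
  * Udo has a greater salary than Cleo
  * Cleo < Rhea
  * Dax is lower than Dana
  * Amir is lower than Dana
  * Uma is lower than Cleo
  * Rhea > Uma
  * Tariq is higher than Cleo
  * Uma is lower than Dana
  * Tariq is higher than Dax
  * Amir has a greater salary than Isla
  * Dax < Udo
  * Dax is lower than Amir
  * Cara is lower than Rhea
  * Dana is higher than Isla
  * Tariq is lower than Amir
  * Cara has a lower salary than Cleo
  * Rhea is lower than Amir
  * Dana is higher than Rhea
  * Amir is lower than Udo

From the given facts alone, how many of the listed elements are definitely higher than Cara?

6

From Cara the given relations immediately reach Cleo, Rhea.
From those, Tariq, Amir, Udo, Dana — 6 in total.
Nothing else is reachable above Cara; 6 in all.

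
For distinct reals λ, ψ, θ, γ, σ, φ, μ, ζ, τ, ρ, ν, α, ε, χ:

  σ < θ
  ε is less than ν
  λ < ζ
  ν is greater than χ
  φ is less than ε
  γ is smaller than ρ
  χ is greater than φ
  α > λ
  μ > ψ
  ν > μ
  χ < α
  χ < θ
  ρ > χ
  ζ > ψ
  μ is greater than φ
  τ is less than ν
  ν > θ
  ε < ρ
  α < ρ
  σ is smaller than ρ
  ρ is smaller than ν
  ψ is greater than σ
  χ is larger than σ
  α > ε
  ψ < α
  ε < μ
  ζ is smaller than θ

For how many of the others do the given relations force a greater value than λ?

The elements the relations force above λ are ζ, α, ρ, θ, ν — no chain reaches any other.
That is 5.

5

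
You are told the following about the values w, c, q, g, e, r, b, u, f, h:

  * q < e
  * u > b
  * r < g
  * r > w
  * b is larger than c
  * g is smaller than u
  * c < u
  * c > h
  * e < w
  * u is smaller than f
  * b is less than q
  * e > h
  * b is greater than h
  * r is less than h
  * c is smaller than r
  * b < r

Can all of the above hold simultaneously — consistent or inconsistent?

inconsistent

We have r < h stated directly, yet also h < c < b < q < e < w < r by chaining the others — so h < r. Contradiction.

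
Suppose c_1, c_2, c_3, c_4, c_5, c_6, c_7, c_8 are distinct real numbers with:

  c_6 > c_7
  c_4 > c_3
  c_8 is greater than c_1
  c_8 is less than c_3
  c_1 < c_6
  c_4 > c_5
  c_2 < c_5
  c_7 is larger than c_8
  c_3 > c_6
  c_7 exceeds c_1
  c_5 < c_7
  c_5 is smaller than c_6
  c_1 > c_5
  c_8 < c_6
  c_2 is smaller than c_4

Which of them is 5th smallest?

Chaining the given pairs: c_2 < c_5 < c_1 < c_8 < c_7 < c_6 < c_3 < c_4.
The 5th smallest is c_7.

c_7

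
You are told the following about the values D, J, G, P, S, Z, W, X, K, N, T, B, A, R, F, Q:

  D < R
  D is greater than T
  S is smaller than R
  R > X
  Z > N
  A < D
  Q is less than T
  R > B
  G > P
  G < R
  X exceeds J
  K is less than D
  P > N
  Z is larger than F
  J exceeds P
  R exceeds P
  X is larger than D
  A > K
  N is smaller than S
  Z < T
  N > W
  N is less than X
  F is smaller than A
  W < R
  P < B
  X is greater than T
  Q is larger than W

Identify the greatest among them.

Chaining downward from R: directly below it, W, P, G, B, D, X, S; then N, K, T, A, J; then F, Z, Q.
That covers every other element, and nothing is given above R, so R is the greatest.

R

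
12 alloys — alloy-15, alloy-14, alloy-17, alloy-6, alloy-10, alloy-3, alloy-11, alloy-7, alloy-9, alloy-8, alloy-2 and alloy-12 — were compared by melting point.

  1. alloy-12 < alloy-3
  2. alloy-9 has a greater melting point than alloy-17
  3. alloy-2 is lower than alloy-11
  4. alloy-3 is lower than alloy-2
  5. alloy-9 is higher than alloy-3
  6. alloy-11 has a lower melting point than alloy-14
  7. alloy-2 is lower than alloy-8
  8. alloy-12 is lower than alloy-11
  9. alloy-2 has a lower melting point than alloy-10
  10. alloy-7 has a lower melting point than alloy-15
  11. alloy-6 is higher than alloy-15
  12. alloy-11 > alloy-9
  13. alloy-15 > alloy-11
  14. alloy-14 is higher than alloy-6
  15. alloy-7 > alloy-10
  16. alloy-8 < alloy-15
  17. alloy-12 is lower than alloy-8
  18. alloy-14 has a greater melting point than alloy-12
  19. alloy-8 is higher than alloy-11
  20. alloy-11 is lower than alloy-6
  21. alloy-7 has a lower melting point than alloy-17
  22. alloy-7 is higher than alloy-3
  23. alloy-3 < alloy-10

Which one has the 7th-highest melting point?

The consecutive relations fix a unique order: alloy-12 < alloy-3 < alloy-2 < alloy-10 < alloy-7 < alloy-17 < alloy-9 < alloy-11 < alloy-8 < alloy-15 < alloy-6 < alloy-14.
The 7th largest is alloy-17.

alloy-17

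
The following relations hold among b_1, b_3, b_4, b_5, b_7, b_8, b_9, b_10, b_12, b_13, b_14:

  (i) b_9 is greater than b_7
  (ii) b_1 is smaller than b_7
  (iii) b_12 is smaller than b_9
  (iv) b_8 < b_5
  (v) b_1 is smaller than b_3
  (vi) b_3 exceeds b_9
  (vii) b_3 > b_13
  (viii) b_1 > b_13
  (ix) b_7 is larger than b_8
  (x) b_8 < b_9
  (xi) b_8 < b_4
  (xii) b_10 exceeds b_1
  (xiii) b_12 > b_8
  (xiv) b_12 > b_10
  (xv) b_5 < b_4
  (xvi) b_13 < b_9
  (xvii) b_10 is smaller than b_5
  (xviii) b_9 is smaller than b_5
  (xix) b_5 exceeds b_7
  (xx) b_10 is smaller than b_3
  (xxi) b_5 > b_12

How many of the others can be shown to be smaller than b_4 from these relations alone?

8

Directly below b_4: b_8, b_5.
One step further: b_10, b_12, b_7, b_9 (6 so far).
One step further: b_13, b_1 (8 so far).
No other element is forced below b_4 by the given relations, so the count is 8.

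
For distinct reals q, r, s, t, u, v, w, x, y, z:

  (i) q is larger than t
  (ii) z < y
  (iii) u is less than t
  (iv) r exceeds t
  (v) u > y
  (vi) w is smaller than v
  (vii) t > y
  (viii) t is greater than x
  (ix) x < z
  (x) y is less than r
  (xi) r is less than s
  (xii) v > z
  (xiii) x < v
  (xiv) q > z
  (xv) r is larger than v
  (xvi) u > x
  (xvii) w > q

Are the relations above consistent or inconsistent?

The single ordering x < z < y < u < t < q < w < v < r < s satisfies every listed relation, so no contradiction arises.

consistent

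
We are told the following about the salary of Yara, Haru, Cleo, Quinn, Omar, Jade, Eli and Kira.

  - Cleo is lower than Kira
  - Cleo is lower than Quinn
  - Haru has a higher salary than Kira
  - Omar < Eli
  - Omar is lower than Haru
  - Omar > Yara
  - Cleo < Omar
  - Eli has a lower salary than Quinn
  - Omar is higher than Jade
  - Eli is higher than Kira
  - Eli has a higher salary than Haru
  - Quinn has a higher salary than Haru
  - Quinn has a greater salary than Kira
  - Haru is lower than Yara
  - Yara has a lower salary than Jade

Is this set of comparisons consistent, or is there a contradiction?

inconsistent

Chaining the given relations yields Haru < Yara < Jade < Omar, so Haru < Omar. But one relation states Omar < Haru. These cannot both hold.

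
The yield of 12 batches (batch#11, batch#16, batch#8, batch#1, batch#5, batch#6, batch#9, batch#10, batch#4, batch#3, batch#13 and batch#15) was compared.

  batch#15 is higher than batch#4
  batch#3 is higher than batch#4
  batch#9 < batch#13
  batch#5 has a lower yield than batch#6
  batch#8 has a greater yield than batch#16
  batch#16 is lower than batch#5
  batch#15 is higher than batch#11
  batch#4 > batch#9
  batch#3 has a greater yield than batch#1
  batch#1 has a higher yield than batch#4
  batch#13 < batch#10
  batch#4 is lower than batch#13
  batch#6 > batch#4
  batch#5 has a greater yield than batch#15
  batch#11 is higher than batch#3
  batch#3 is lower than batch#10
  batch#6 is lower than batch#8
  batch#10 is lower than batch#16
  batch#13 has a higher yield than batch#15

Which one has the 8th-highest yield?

batch#11

The consecutive relations fix a unique order: batch#9 < batch#4 < batch#1 < batch#3 < batch#11 < batch#15 < batch#13 < batch#10 < batch#16 < batch#5 < batch#6 < batch#8.
The 8th largest is batch#11.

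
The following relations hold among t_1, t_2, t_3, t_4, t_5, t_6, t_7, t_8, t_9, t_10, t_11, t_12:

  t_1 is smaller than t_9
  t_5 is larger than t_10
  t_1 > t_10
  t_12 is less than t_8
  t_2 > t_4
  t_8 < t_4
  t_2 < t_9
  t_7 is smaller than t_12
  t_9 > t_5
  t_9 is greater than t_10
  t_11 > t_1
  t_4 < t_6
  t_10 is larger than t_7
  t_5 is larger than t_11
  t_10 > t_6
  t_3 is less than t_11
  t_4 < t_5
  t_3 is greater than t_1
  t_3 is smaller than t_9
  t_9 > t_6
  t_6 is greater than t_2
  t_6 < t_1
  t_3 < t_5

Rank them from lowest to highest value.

Nothing is placed below t_7, so it is least; from there t_7 < t_12; t_12 < t_8; t_8 < t_4; t_4 < t_2; t_2 < t_6; t_6 < t_10; t_10 < t_1; t_1 < t_3; t_3 < t_11; t_11 < t_5; t_5 < t_9, each given directly.

t_7 < t_12 < t_8 < t_4 < t_2 < t_6 < t_10 < t_1 < t_3 < t_11 < t_5 < t_9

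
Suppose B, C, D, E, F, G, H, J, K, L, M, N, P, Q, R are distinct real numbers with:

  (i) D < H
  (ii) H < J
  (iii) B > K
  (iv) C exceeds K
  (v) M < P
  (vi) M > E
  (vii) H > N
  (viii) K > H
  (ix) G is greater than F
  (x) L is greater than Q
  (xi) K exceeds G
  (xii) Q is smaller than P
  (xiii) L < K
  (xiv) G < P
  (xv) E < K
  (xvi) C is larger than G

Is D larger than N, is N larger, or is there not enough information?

Following every chain through N: above N we get H, J, K, C, B.
D is not reached, and no chain runs the other way from D to N.
So the given relations leave the order of N and D undetermined.

undetermined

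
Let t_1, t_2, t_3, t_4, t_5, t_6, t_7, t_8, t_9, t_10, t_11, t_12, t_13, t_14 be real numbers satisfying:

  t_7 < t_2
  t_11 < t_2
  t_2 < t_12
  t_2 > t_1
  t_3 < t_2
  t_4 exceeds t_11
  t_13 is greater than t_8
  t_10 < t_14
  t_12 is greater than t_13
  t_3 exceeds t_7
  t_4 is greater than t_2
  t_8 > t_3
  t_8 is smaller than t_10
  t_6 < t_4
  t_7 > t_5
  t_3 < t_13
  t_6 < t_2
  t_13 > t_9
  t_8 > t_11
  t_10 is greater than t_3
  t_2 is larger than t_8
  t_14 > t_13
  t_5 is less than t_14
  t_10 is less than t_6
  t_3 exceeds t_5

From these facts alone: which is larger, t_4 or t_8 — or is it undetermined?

Following the relations from t_8: t_8 < t_10 < t_6 < t_2 < t_4.
So t_4 is larger.

t_4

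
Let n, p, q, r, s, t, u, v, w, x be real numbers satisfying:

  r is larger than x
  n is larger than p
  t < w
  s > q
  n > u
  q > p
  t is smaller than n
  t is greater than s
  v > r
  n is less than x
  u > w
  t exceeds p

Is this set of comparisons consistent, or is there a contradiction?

The single ordering p < q < s < t < w < u < n < x < r < v satisfies every listed relation, so no contradiction arises.

consistent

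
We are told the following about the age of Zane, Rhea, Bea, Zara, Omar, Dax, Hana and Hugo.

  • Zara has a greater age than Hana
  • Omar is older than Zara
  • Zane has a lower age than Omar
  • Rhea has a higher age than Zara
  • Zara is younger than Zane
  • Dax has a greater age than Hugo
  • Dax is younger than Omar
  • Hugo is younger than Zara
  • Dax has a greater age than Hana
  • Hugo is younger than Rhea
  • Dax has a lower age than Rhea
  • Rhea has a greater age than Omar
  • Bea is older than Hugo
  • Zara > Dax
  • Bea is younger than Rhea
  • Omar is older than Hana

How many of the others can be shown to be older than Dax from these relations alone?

4

From Dax the given relations immediately reach Zara, Omar, Rhea.
From those, Zane — 4 in total.
Nothing else is reachable above Dax; 4 in all.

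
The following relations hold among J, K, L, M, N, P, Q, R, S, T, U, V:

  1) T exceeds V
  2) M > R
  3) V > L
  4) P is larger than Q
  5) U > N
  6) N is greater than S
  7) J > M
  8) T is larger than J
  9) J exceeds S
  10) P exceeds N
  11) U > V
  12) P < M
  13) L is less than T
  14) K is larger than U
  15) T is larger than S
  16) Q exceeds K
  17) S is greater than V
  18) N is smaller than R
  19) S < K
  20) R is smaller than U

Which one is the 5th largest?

Q

The consecutive relations fix a unique order: L < V < S < N < R < U < K < Q < P < M < J < T.
Counting 5 from the largest end gives Q.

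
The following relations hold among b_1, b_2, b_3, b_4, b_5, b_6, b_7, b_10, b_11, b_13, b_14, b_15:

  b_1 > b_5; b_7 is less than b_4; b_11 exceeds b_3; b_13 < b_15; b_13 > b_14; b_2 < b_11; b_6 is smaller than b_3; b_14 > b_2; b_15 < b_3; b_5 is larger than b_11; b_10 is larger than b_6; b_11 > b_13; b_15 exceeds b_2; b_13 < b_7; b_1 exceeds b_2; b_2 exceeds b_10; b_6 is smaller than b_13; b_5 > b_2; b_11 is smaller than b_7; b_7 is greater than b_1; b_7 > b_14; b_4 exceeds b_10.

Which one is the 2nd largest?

b_7

The consecutive relations fix a unique order: b_6 < b_10 < b_2 < b_14 < b_13 < b_15 < b_3 < b_11 < b_5 < b_1 < b_7 < b_4.
Counting 2 from the largest end gives b_7.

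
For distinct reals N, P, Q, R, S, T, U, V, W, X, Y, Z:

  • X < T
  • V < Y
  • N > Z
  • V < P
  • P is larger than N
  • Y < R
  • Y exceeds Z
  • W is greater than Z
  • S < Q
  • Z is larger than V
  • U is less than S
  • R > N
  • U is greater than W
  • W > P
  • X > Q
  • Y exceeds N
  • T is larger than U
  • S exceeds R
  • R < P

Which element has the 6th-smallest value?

P

Piecing the relations together gives one ordering: V < Z < N < Y < R < P < W < U < S < Q < X < T.
The 6th smallest is P.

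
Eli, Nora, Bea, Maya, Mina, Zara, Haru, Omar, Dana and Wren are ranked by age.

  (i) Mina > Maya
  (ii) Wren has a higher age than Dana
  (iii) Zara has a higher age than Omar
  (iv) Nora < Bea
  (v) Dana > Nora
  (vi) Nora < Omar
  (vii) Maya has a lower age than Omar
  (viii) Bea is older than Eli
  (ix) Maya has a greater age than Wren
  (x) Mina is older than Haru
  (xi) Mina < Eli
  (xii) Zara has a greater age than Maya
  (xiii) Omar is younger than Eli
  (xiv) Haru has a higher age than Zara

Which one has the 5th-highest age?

Zara

The consecutive relations fix a unique order: Nora < Dana < Wren < Maya < Omar < Zara < Haru < Mina < Eli < Bea.
The 5th largest is Zara.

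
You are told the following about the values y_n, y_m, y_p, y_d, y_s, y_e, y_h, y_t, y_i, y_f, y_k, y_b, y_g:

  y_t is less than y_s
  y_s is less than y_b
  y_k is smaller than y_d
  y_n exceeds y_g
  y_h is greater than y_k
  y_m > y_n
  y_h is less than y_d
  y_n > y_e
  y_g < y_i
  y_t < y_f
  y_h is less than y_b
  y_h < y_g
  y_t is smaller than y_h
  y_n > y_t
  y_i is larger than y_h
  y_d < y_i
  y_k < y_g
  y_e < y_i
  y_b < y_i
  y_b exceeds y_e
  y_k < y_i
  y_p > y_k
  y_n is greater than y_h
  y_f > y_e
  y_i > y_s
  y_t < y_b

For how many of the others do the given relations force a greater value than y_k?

8

Directly above y_k: y_h, y_d, y_g, y_p, y_i.
One step further: y_b, y_n (7 so far).
One step further: y_m (8 so far).
Nothing else is reachable above y_k; 8 in all.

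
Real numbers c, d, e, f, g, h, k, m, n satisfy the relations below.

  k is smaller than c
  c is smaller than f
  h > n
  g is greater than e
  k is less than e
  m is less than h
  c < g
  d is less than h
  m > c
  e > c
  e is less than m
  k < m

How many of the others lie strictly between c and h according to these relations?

2

Chaining upward from c reaches: f, e, g, m.
Chaining downward from h reaches: k, e, m, n, d.
Strictly between c and h are those in both lists: e, m — 2 elements.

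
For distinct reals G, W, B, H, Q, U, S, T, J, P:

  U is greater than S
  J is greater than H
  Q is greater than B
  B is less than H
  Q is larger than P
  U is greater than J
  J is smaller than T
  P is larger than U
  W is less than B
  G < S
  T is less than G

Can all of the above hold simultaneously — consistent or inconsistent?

Every relation is compatible with W < B < H < J < T < G < S < U < P < Q; the set is consistent.

consistent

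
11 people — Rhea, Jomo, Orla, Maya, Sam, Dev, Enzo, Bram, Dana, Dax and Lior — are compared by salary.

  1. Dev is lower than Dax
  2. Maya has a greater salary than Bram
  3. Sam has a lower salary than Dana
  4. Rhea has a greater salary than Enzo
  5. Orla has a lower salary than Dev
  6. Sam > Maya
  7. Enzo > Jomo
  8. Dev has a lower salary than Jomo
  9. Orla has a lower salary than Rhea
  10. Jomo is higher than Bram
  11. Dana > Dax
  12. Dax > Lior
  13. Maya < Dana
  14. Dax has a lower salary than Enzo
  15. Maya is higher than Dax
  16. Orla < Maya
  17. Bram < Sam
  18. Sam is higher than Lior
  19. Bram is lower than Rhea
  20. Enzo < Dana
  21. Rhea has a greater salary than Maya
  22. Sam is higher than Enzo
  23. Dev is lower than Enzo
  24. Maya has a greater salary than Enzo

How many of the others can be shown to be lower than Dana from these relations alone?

From Dana the given relations immediately reach Dax, Enzo, Maya, Sam.
From those, Orla, Bram, Dev, Lior, Jomo — 9 in total.
Nothing else is reachable below Dana; 9 in all.

9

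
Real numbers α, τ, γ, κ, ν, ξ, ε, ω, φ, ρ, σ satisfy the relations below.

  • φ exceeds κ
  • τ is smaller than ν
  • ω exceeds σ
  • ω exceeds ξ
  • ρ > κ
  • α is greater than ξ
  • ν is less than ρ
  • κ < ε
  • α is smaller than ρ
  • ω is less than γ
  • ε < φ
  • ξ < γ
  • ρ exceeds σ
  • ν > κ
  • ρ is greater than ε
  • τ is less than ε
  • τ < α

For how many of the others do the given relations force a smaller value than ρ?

The elements the relations force below ρ are σ, κ, ξ, τ, ν, ε, α — no chain reaches any other.
That is 7.

7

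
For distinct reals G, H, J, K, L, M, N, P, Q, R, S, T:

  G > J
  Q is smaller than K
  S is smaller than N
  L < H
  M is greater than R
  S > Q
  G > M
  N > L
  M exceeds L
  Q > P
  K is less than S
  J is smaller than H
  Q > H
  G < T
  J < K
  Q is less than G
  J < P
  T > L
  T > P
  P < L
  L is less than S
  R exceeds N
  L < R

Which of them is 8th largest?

Q

Piecing the relations together gives one ordering: J < P < L < H < Q < K < S < N < R < M < G < T.
The 8th largest is Q.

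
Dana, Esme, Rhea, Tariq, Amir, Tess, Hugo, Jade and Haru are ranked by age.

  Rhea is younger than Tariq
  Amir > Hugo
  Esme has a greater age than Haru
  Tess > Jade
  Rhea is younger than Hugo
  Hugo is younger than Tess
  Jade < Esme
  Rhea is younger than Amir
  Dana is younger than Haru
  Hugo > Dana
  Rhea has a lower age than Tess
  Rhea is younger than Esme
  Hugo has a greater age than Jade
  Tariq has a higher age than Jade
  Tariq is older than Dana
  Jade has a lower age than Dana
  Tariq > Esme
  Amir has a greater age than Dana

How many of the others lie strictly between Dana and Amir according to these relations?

1

Chaining upward from Dana reaches: Hugo, Haru, Esme, Tess, Tariq.
Chaining downward from Amir reaches: Jade, Rhea, Hugo.
Strictly between Dana and Amir are those in both lists: Hugo — 1 element.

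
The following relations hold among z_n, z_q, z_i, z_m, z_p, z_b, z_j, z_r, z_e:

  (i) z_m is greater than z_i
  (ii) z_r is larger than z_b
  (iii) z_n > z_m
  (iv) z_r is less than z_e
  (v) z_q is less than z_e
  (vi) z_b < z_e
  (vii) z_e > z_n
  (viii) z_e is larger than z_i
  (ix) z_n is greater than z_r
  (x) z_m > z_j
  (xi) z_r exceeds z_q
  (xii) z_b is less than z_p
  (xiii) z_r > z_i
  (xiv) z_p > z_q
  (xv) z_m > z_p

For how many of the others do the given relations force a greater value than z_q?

5

The elements the relations force above z_q are z_p, z_m, z_r, z_n, z_e — no chain reaches any other.
That is 5.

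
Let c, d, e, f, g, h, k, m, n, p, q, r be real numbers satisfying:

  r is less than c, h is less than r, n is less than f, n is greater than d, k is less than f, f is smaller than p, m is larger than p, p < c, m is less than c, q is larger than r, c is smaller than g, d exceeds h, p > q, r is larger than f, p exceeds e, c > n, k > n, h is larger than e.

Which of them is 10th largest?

d

The consecutive relations fix a unique order: e < h < d < n < k < f < r < q < p < m < c < g.
The 10th largest is d.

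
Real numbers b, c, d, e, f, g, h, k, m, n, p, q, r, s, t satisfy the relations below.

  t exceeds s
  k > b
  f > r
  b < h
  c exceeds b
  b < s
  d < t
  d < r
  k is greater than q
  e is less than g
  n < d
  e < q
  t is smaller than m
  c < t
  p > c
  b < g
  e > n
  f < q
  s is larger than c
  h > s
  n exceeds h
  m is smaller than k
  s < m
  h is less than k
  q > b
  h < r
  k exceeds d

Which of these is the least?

b

c is not least since b < c; s is not least since b < s; h is not least since b < h; n is not least since h < n; p is not least since c < p; e is not least since n < e; g is not least since b < g; d is not least since n < d; t is not least since d < t; r is not least since h < r; m is not least since t < m; f is not least since r < f; q is not least since f < q; k is not least since m < k.
Only b has nothing below it, so b is the least.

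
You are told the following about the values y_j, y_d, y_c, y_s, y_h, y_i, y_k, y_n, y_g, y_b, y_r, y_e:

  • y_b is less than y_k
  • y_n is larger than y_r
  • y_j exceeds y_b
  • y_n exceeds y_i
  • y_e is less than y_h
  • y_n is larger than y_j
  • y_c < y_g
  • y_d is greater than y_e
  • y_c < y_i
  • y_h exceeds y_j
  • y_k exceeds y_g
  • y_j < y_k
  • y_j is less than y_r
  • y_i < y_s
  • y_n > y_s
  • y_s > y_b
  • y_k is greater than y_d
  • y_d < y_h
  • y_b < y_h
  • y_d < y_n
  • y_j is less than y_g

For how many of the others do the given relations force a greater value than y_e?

4

The elements the relations force above y_e are y_d, y_h, y_n, y_k — no chain reaches any other.
That is 4.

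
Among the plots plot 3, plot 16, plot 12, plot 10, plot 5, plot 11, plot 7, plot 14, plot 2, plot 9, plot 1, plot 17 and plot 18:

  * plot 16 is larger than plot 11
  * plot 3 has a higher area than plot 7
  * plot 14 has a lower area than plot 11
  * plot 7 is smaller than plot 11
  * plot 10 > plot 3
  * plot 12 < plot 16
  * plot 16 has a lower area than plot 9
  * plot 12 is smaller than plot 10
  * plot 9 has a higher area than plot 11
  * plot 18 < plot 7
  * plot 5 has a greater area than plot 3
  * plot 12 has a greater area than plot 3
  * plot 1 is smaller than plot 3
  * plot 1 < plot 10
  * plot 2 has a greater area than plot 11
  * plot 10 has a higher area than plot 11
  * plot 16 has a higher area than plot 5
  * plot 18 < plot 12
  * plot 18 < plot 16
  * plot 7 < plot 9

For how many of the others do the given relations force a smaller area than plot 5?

4

The elements the relations force below plot 5 are plot 18, plot 7, plot 1, plot 3 — no chain reaches any other.
That is 4.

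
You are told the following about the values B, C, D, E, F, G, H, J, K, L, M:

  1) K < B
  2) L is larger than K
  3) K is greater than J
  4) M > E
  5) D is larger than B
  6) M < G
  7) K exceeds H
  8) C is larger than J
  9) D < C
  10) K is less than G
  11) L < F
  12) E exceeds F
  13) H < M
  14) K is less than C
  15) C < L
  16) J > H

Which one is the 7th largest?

The consecutive relations fix a unique order: H < J < K < B < D < C < L < F < E < M < G.
Counting 7 from the largest end gives D.

D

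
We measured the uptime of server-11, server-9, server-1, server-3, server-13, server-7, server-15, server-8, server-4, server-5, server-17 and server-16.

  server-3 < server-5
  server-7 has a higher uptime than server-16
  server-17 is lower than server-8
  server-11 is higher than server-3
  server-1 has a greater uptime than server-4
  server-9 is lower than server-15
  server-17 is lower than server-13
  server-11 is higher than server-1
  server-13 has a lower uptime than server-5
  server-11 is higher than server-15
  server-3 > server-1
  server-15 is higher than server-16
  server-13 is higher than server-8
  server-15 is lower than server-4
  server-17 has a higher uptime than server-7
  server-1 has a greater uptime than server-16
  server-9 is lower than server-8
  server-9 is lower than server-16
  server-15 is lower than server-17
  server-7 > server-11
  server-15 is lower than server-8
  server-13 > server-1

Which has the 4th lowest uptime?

Piecing the relations together gives one ordering: server-9 < server-16 < server-15 < server-4 < server-1 < server-3 < server-11 < server-7 < server-17 < server-8 < server-13 < server-5.
Counting 4 from the smallest end gives server-4.

server-4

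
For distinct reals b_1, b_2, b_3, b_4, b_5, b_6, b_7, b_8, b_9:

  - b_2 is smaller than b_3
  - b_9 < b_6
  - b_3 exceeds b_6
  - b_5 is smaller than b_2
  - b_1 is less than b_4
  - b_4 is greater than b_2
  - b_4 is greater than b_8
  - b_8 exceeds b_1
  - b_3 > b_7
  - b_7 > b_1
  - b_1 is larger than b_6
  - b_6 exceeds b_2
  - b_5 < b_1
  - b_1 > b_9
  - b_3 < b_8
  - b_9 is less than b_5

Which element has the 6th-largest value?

b_6

The consecutive relations fix a unique order: b_9 < b_5 < b_2 < b_6 < b_1 < b_7 < b_3 < b_8 < b_4.
The 6th largest is b_6.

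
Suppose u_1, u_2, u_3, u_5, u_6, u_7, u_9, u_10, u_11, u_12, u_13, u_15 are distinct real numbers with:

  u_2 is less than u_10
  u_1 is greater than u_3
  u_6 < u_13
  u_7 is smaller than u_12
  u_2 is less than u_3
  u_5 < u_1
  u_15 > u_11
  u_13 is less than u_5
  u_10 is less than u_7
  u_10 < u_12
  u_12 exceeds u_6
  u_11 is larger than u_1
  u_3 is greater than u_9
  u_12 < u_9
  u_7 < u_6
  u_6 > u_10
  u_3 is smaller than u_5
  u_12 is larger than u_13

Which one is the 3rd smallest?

The consecutive relations fix a unique order: u_2 < u_10 < u_7 < u_6 < u_13 < u_12 < u_9 < u_3 < u_5 < u_1 < u_11 < u_15.
The 3rd smallest is u_7.

u_7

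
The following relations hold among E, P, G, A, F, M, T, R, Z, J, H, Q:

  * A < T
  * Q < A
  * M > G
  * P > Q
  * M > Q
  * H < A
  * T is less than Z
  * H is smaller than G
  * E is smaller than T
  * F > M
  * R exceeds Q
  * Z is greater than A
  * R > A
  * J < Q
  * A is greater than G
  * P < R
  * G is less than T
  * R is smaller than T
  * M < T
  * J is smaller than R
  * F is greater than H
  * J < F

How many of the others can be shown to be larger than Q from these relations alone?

Directly above Q: P, A, M, R.
One step further: T, Z, F (7 so far).
No other element is forced above Q by the given relations, so the count is 7.

7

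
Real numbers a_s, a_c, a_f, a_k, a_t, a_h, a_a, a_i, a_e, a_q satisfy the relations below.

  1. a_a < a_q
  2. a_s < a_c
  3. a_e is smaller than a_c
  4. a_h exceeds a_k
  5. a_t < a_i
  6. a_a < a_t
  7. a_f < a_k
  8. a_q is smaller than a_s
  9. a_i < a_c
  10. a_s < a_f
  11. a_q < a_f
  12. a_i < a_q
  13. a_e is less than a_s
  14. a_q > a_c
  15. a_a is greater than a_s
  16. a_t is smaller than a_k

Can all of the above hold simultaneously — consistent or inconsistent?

Chaining the given relations yields a_s < a_a < a_t < a_i < a_c < a_q, so a_s < a_q. But one relation states a_q < a_s. These cannot both hold.

inconsistent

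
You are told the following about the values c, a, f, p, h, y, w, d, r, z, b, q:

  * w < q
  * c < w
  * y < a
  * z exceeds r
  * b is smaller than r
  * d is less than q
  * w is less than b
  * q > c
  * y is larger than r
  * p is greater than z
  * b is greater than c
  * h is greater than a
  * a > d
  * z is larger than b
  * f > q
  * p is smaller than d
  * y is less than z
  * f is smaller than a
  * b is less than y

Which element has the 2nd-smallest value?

w

The consecutive relations fix a unique order: c < w < b < r < y < z < p < d < q < f < a < h.
The 2nd smallest is w.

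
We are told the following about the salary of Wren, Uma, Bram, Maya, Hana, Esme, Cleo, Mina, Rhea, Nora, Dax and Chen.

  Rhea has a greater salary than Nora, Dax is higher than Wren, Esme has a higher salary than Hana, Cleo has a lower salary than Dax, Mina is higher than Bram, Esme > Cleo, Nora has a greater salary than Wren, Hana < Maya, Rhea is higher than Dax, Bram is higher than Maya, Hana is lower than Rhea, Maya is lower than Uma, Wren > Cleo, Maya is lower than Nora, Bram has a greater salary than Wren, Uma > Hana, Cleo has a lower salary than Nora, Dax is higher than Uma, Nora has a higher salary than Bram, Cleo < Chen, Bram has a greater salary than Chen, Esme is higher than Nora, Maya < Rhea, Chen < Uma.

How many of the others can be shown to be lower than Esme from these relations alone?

Directly below Esme: Hana, Cleo, Nora.
One step further: Maya, Wren, Bram (6 so far).
One step further: Chen (7 so far).
Nothing else is reachable below Esme; 7 in all.

7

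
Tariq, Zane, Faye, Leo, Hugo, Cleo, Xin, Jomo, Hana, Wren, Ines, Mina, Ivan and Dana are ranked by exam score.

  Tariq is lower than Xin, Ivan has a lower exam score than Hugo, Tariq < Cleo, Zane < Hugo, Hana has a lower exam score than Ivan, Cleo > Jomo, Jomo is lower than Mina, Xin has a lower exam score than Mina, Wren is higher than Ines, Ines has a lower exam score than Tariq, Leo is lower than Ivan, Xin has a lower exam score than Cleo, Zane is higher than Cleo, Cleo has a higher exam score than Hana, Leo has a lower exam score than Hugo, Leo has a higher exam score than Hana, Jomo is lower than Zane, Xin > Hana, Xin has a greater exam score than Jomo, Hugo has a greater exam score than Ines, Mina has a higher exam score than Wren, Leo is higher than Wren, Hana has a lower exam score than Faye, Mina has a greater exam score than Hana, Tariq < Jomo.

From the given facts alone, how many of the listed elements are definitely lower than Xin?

The elements the relations force below Xin are Ines, Tariq, Hana, Jomo — no chain reaches any other.
That is 4.

4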